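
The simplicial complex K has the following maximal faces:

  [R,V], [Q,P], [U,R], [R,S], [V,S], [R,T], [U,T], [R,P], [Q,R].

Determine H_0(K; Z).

H_0 = Z.

We work with the vertex ordering P < Q < R < S < T < U < V. The simplices of K, each written with vertices in increasing order, are:

  0-simplices (7): P, Q, R, S, T, U, V
  1-simplices (9): PQ, PR, QR, RS, RT, RU, RV, SV, TU

so the chain groups are C_0 ≅ Z^7, C_1 ≅ Z^9.

The boundary map ∂_1: C_1 → C_0 is given by ∂[p,q] = [q] − [p].
As a 7×9 matrix over Z this has rank 6, with invariant factors (1,1,1,1,1,1).

Now H_k = ker ∂_k / im ∂_{k+1}, so:

  H_0: rank C_0 − rank ∂_1 = 7 − 6 = 1, and the invariant factors of ∂_1 are all 1, so H_0 ≅ Z.

(K is a triangulation of a wedge of 3 circles.)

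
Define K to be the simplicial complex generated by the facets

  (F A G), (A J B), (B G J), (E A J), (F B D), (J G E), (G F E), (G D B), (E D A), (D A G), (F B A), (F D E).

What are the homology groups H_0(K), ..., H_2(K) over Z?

H_0 ≅ Z,  H_1 ≅ Z/2,  H_2 = 0.

Fix the vertex order A < B < D < E < F < G < J and write every simplex with vertices in increasing order. Then dim K = 2 and the simplices of K are:

  0-simplices (7): A, B, D, E, F, G, J
  1-simplices (18): AB, AD, AE, AF, AG, AJ, BD, BF, BG, BJ, DE, DF, DG, EF, EG, EJ, FG, GJ
  2-simplices (12): ABF, ABJ, ADE, ADG, AEJ, AFG, BDF, BDG, BGJ, DEF, EFG, EGJ

giving chain groups C_0 ≅ Z^7, C_1 ≅ Z^18, C_2 ≅ Z^12.

The boundary map ∂_1: C_1 → C_0 sends each edge [p,q] (with p < q) to q − p.
This gives a 7×18 integer matrix of rank 6; reducing to Smith normal form yields diagonal entries (1,1,1,1,1,1).

∂_2: C_2 → C_1 acts by ∂[p,q,r] = [q,r] − [p,r] + [p,q]. For instance
  ∂BDG = DG − BG + BD,
  ∂AFG = FG − AG + AF.
The resulting 18×12 matrix has rank 12, and its Smith normal form has invariant factors (1,1,1,1,1,1,1,1,1,1,1,2).

Now H_k = ker ∂_k / im ∂_{k+1}, so:

  H_0: rank C_0 − rank ∂_1 = 7 − 6 = 1, and the invariant factors of ∂_1 are all 1, so H_0 ≅ Z.
  H_1: rank ker ∂_1 − rank ∂_2 = (18 − 6) − 12 = 0, and ∂_2 has invariant factor 2 > 1, so H_1 ≅ Z/2.
  H_2: rank ker ∂_2 − rank ∂_3 = (12 − 12) − 0 = 0, and there is no ∂_3, so H_2 ≅ 0.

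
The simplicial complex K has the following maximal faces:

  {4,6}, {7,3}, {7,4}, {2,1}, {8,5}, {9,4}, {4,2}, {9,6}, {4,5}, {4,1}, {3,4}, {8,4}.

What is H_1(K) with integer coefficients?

Order the vertices as 1 < 2 < 3 < 4 < 5 < 6 < 7 < 8 < 9. Listing each simplex with vertices in this order, K has dimension 1 with simplices:

  0-simplices (9): [1], [2], [3], [4], [5], [6], [7], [8], [9]
  1-simplices (12): [1,2], [1,4], [2,4], [3,4], [3,7], [4,5], [4,6], [4,7], [4,8], [4,9], [5,8], [6,9]

so the chain groups are C_0 ≅ Z^9, C_1 ≅ Z^12.

∂_1: C_1 → C_0 maps an edge to its endpoints' difference, ∂[p,q] = q − p. For instance
  ∂[4,6] = [6] − [4].
As a 9×12 matrix over Z this has rank 8, with invariant factors (1,1,1,1,1,1,1,1).

Computing H_k = (kernel of ∂_k) / (image of ∂_{k+1}):

  H_1: rank ker ∂_1 − rank ∂_2 = (12 − 8) − 0 = 4, and there is no ∂_2, so H_1 = Z^4.

H_1 = Z^4.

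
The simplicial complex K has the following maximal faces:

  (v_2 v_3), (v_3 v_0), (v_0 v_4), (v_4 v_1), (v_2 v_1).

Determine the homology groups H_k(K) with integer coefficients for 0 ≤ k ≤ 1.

H_0 = Z,  H_1 = Z.

Fix the vertex order v_0 < v_1 < v_2 < v_3 < v_4 and write every simplex with vertices in increasing order. Then dim K = 1 and the simplices of K are:

  0-simplices (5): [v_0], [v_1], [v_2], [v_3], [v_4]
  1-simplices (5): [v_0,v_3], [v_0,v_4], [v_1,v_2], [v_1,v_4], [v_2,v_3]

giving chain groups C_0 ≅ Z^5, C_1 ≅ Z^5.

Boundary ∂_1: C_1 → C_0 sends each edge [p,q] (with p < q) to q − p.
The resulting 5×5 matrix has rank 4, and its Smith normal form has invariant factors (1,1,1,1).

Computing H_k = (kernel of ∂_k) / (image of ∂_{k+1}):

  H_0: rank C_0 − rank ∂_1 = 5 − 4 = 1, and the invariant factors of ∂_1 are all 1, so H_0 ≅ Z.
  H_1: rank ker ∂_1 − rank ∂_2 = (5 − 4) − 0 = 1, and there is no ∂_2, so H_1 ≅ Z.

As a check, the Euler characteristic is 5 − 5 = 0, which agrees with 1 − 1 = 0.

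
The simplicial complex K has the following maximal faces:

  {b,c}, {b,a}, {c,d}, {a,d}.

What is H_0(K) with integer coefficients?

H_0 ≅ Z.

Order the vertices as a < b < c < d. Listing each simplex with vertices in this order, K has dimension 1 with simplices:

  0-simplices (4): a, b, c, d
  1-simplices (4): ab, ad, bc, cd

giving chain groups C_0 ≅ Z^4, C_1 ≅ Z^4.

Boundary ∂_1: C_1 → C_0 sends each edge [p,q] (with p < q) to q − p. For instance
  ∂bc = c − b.
The 4×4 boundary matrix has rank 3 and Smith normal form diag(1,1,1).

Reading off H_k = ker ∂_k / im ∂_{k+1}:

  H_0: rank C_0 − rank ∂_1 = 4 − 3 = 1, and the invariant factors of ∂_1 are all 1, so H_0 ≅ Z.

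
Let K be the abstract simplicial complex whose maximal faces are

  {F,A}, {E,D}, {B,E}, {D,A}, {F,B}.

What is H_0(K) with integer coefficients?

K has 5 vertices, 5 edges.
rank ∂_0 = 0, rank ∂_1 = 4 ⇒ b_0 = 5 − 0 − 4 = 1; all invariant factors of ∂_1 are 1 so no torsion. So H_0 ≅ Z.

H_0 ≅ Z.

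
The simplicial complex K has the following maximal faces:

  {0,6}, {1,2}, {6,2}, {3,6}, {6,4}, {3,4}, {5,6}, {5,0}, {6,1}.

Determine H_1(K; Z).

Order the vertices as 0 < 1 < 2 < 3 < 4 < 5 < 6. Listing each simplex with vertices in this order, K has dimension 1 with simplices:

  0-simplices (7): [0], [1], [2], [3], [4], [5], [6]
  1-simplices (9): [0,5], [0,6], [1,2], [1,6], [2,6], [3,4], [3,6], [4,6], [5,6]

giving chain groups C_0 ≅ Z^7, C_1 ≅ Z^9.

The boundary map ∂_1: C_1 → C_0 maps an edge to its endpoints' difference, ∂[p,q] = q − p. For instance
  ∂[0,5] = [5] − [0].
As a 7×9 matrix over Z this has rank 6, with invariant factors (1,1,1,1,1,1).

From H_k ≅ ker(∂_k) / im(∂_{k+1}) we obtain:

  H_1: rank ker ∂_1 − rank ∂_2 = (9 − 6) − 0 = 3, and there is no ∂_2, so H_1 = Z^3.

H_1 = Z^3.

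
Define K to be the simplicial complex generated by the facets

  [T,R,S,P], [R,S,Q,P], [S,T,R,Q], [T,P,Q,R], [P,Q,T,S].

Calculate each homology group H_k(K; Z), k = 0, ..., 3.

K has 5 vertices, 10 edges, 10 triangles, 5 3-simplices.
rank ∂_0 = 0, rank ∂_1 = 4 ⇒ b_0 = 5 − 0 − 4 = 1; all invariant factors of ∂_1 are 1 so no torsion. So H_0 ≅ Z.
rank ∂_1 = 4, rank ∂_2 = 6 ⇒ b_1 = 10 − 4 − 6 = 0; all invariant factors of ∂_2 are 1 so no torsion. So H_1 ≅ 0.
rank ∂_2 = 6, rank ∂_3 = 4 ⇒ b_2 = 10 − 6 − 4 = 0; all invariant factors of ∂_3 are 1 so no torsion. So H_2 ≅ 0.
rank ∂_3 = 4, rank ∂_4 = 0 ⇒ b_3 = 5 − 4 − 0 = 1. So H_3 ≅ Z.

H_0 = Z,  H_1 = 0,  H_2 = 0,  H_3 = Z.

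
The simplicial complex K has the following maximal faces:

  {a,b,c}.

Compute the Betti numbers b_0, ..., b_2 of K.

b_0 = 1, b_1 = 0, b_2 = 0.

We work with the vertex ordering a < b < c. The simplices of K, each written with vertices in increasing order, are:

  0-simplices (3): a, b, c
  1-simplices (3): ab, ac, bc
  2-simplices (1): abc

giving chain groups C_0 ≅ Z^3, C_1 ≅ Z^3, C_2 ≅ Z^1.

The boundary map ∂_1: C_1 → C_0 is given by ∂[p,q] = [q] − [p].
The 3×3 boundary matrix has rank 2 and Smith normal form diag(1,1).

Boundary ∂_2: C_2 → C_1 maps a triangle to the signed sum of its edges. For instance
  ∂abc = bc − ac + ab.
This gives a 3×1 integer matrix of rank 1; reducing to Smith normal form yields diagonal entries (1).

Reading off H_k = ker ∂_k / im ∂_{k+1}:

  H_0: rank C_0 − rank ∂_1 = 3 − 2 = 1, and the invariant factors of ∂_1 are all 1, so H_0 ≅ Z.
  H_1: rank ker ∂_1 − rank ∂_2 = (3 − 2) − 1 = 0, and the invariant factors of ∂_2 are all 1, so H_1 ≅ 0.
  H_2: rank ker ∂_2 − rank ∂_3 = (1 − 1) − 0 = 0, and there is no ∂_3, so H_2 ≅ 0.

Hence the Betti numbers are b_0 = 1, b_1 = 0, b_2 = 0.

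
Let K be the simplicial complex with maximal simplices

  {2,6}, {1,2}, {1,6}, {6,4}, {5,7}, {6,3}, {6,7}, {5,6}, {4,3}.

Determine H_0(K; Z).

Fix the vertex order 1 < 2 < 3 < 4 < 5 < 6 < 7 and write every simplex with vertices in increasing order. Then dim K = 1 and the simplices of K are:

  0-simplices (7): [1], [2], [3], [4], [5], [6], [7]
  1-simplices (9): [1,2], [1,6], [2,6], [3,4], [3,6], [4,6], [5,6], [5,7], [6,7]

giving chain groups C_0 ≅ Z^7, C_1 ≅ Z^9.

Boundary ∂_1: C_1 → C_0 maps an edge to its endpoints' difference, ∂[p,q] = q − p.
This gives a 7×9 integer matrix of rank 6; reducing to Smith normal form yields diagonal entries (1,1,1,1,1,1).

Reading off H_k = ker ∂_k / im ∂_{k+1}:

  H_0: rank C_0 − rank ∂_1 = 7 − 6 = 1, and the invariant factors of ∂_1 are all 1, so H_0 = Z.

H_0 ≅ Z.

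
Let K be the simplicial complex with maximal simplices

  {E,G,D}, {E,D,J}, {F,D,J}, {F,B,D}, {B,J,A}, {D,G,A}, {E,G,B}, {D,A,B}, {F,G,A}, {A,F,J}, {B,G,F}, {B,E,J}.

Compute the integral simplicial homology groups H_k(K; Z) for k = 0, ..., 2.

We work with the vertex ordering A < B < D < E < F < G < J. The simplices of K, each written with vertices in increasing order, are:

  0-simplices (7): A, B, D, E, F, G, J
  1-simplices (18): AB, AD, AF, AG, AJ, BD, BE, BF, BG, BJ, DE, DF, DG, DJ, EG, EJ, FG, FJ
  2-simplices (12): ABD, ABJ, ADG, AFG, AFJ, BDF, BEG, BEJ, BFG, DEG, DEJ, DFJ

so the chain groups are C_0 ≅ Z^7, C_1 ≅ Z^18, C_2 ≅ Z^12.

Boundary ∂_1: C_1 → C_0 is given by ∂[p,q] = [q] − [p]. For instance
  ∂BE = E − B.
This gives a 7×18 integer matrix of rank 6; reducing to Smith normal form yields diagonal entries (1,1,1,1,1,1).

Boundary ∂_2: C_2 → C_1 acts by ∂[p,q,r] = [q,r] − [p,r] + [p,q]. For instance
  ∂BEG = EG − BG + BE,
  ∂ABJ = BJ − AJ + AB.
The 18×12 boundary matrix has rank 12 and Smith normal form diag(1,1,1,1,1,1,1,1,1,1,1,2).

Reading off H_k = ker ∂_k / im ∂_{k+1}:

  H_0: rank C_0 − rank ∂_1 = 7 − 6 = 1, and the invariant factors of ∂_1 are all 1, so H_0 = Z.
  H_1: rank ker ∂_1 − rank ∂_2 = (18 − 6) − 12 = 0, and ∂_2 has invariant factor 2 > 1, so H_1 = Z/2.
  H_2: rank ker ∂_2 − rank ∂_3 = (12 − 12) − 0 = 0, and there is no ∂_3, so H_2 = 0.

H_0 = Z,  H_1 = Z/2,  H_2 = 0.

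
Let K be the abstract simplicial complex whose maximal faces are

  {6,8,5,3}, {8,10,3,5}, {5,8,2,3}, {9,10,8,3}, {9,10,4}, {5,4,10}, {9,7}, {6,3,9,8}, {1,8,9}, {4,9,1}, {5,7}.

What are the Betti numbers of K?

b_0 = 1, b_1 = 1, b_2 = 0, b_3 = 0.

Order the vertices as 1 < 2 < 3 < 4 < 5 < 6 < 7 < 8 < 9 < 10. Listing each simplex with vertices in this order, K has dimension 3 with simplices:

  0-simplices (10): [1], [2], [3], [4], [5], [6], [7], [8], [9], [10]
  1-simplices (24): (24 of them)
  2-simplices (19): (19 of them)
  3-simplices (5): [2,3,5,8], [3,5,6,8], [3,5,8,10], [3,6,8,9], [3,8,9,10]

giving chain groups C_0 ≅ Z^10, C_1 ≅ Z^24, C_2 ≅ Z^19, C_3 ≅ Z^5.

Boundary ∂_1: C_1 → C_0 maps an edge to its endpoints' difference, ∂[p,q] = q − p. For instance
  ∂[9,10] = [10] − [9].
As a 10×24 matrix over Z this has rank 9, with invariant factors (1,1,1,1,1,1,1,1,1).

Boundary ∂_2: C_2 → C_1 acts by ∂[p,q,r] = [q,r] − [p,r] + [p,q]. For instance
  ∂[2,3,8] = [3,8] − [2,8] + [2,3],
  ∂[3,8,9] = [8,9] − [3,9] + [3,8].
As a 24×19 matrix over Z this has rank 14, with invariant factors (1,1,1,1,1,1,1,1,1,1,1,1,1,1).

Boundary ∂_3: C_3 → C_2 sends each 3-simplex σ to the alternating sum Σ_i (−1)^i (σ with its i-th vertex removed). For instance
  ∂[3,8,9,10] = [8,9,10] − [3,9,10] + [3,8,10] − [3,8,9],
  ∂[3,6,8,9] = [6,8,9] − [3,8,9] + [3,6,9] − [3,6,8].
The resulting 19×5 matrix has rank 5, and its Smith normal form has invariant factors (1,1,1,1,1).

Now H_k = ker ∂_k / im ∂_{k+1}, so:

  H_0: rank C_0 − rank ∂_1 = 10 − 9 = 1, and the invariant factors of ∂_1 are all 1, so H_0 ≅ Z.
  H_1: rank ker ∂_1 − rank ∂_2 = (24 − 9) − 14 = 1, and the invariant factors of ∂_2 are all 1, so H_1 ≅ Z.
  H_2: rank ker ∂_2 − rank ∂_3 = (19 − 14) − 5 = 0, and the invariant factors of ∂_3 are all 1, so H_2 ≅ 0.
  H_3: rank ker ∂_3 − rank ∂_4 = (5 − 5) − 0 = 0, and there is no ∂_4, so H_3 ≅ 0.

As a check, the Euler characteristic is 10 − 24 + 19 − 5 = 0, which agrees with 1 − 1 + 0 − 0 = 0.

Hence the Betti numbers are b_0 = 1, b_1 = 1, b_2 = 0, b_3 = 0.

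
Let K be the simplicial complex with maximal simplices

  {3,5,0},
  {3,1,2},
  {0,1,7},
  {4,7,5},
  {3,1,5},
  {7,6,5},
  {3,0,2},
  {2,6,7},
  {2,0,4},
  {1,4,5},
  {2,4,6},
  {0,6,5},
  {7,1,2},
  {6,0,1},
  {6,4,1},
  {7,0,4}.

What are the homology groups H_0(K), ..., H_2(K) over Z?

H_0 ≅ Z,  H_1 ≅ Z^2,  H_2 ≅ Z.

K has 8 vertices, 24 edges, 16 triangles.
rank ∂_0 = 0, rank ∂_1 = 7 ⇒ b_0 = 8 − 0 − 7 = 1; all invariant factors of ∂_1 are 1 so no torsion. So H_0 = Z.
rank ∂_1 = 7, rank ∂_2 = 15 ⇒ b_1 = 24 − 7 − 15 = 2; all invariant factors of ∂_2 are 1 so no torsion. So H_1 = Z^2.
rank ∂_2 = 15, rank ∂_3 = 0 ⇒ b_2 = 16 − 15 − 0 = 1. So H_2 = Z.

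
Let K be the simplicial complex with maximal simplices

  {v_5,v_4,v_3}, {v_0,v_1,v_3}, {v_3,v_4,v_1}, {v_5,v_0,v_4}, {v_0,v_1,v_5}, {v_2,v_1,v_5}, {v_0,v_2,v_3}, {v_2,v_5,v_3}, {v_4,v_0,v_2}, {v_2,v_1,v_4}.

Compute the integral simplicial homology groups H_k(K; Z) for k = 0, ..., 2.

H_0 = Z,  H_1 = Z/2Z,  H_2 = 0.

We work with the vertex ordering v_0 < v_1 < v_2 < v_3 < v_4 < v_5. The simplices of K, each written with vertices in increasing order, are:

  0-simplices (6): [v_0], [v_1], [v_2], [v_3], [v_4], [v_5]
  1-simplices (15): (15 of them)
  2-simplices (10): [v_0,v_1,v_3], [v_0,v_1,v_5], [v_0,v_2,v_3], [v_0,v_2,v_4], [v_0,v_4,v_5], [v_1,v_2,v_4], [v_1,v_2,v_5], [v_1,v_3,v_4], [v_2,v_3,v_5], [v_3,v_4,v_5]

Hence C_0 ≅ Z^6, C_1 ≅ Z^15, C_2 ≅ Z^10.

The boundary map ∂_1: C_1 → C_0 sends each edge [p,q] (with p < q) to q − p.
This gives a 6×15 integer matrix of rank 5; reducing to Smith normal form yields diagonal entries (1,1,1,1,1).

The boundary map ∂_2: C_2 → C_1 acts by ∂[p,q,r] = [q,r] − [p,r] + [p,q]. For instance
  ∂[v_0,v_2,v_3] = [v_2,v_3] − [v_0,v_3] + [v_0,v_2],
  ∂[v_1,v_2,v_4] = [v_2,v_4] − [v_1,v_4] + [v_1,v_2].
As a 15×10 matrix over Z this has rank 10, with invariant factors (1,1,1,1,1,1,1,1,1,2).

Now H_k = ker ∂_k / im ∂_{k+1}, so:

  H_0: rank C_0 − rank ∂_1 = 6 − 5 = 1, and the invariant factors of ∂_1 are all 1, so H_0 ≅ Z.
  H_1: rank ker ∂_1 − rank ∂_2 = (15 − 5) − 10 = 0, and ∂_2 has invariant factor 2 > 1, so H_1 ≅ Z/2Z.
  H_2: rank ker ∂_2 − rank ∂_3 = (10 − 10) − 0 = 0, and there is no ∂_3, so H_2 ≅ 0.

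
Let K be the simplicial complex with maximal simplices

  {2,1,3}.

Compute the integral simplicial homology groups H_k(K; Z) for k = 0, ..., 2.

Fix the vertex order 1 < 2 < 3 and write every simplex with vertices in increasing order. Then dim K = 2 and the simplices of K are:

  0-simplices (3): [1], [2], [3]
  1-simplices (3): [1,2], [1,3], [2,3]
  2-simplices (1): [1,2,3]

so the chain groups are C_0 ≅ Z^3, C_1 ≅ Z^3, C_2 ≅ Z^1.

The boundary map ∂_1: C_1 → C_0 maps an edge to its endpoints' difference, ∂[p,q] = q − p. For instance
  ∂[1,2] = [2] − [1].
This gives a 3×3 integer matrix of rank 2; reducing to Smith normal form yields diagonal entries (1,1).

∂_2: C_2 → C_1 maps a triangle to the signed sum of its edges. For instance
  ∂[1,2,3] = [2,3] − [1,3] + [1,2].
This gives a 3×1 integer matrix of rank 1; reducing to Smith normal form yields diagonal entries (1).

From H_k ≅ ker(∂_k) / im(∂_{k+1}) we obtain:

  H_0: rank C_0 − rank ∂_1 = 3 − 2 = 1, and the invariant factors of ∂_1 are all 1, so H_0 = Z.
  H_1: rank ker ∂_1 − rank ∂_2 = (3 − 2) − 1 = 0, and the invariant factors of ∂_2 are all 1, so H_1 = 0.
  H_2: rank ker ∂_2 − rank ∂_3 = (1 − 1) − 0 = 0, and there is no ∂_3, so H_2 = 0.

H_0 = Z,  H_1 = 0,  H_2 = 0.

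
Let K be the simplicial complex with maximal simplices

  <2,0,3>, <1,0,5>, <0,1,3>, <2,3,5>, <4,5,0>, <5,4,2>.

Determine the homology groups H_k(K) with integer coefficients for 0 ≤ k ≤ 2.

H_0 ≅ Z,  H_1 ≅ Z,  H_2 = 0.

K has 6 vertices, 12 edges, 6 triangles.
rank ∂_0 = 0, rank ∂_1 = 5 ⇒ b_0 = 6 − 0 − 5 = 1; all invariant factors of ∂_1 are 1 so no torsion. So H_0 ≅ Z.
rank ∂_1 = 5, rank ∂_2 = 6 ⇒ b_1 = 12 − 5 − 6 = 1; all invariant factors of ∂_2 are 1 so no torsion. So H_1 ≅ Z.
rank ∂_2 = 6, rank ∂_3 = 0 ⇒ b_2 = 6 − 6 − 0 = 0. So H_2 ≅ 0.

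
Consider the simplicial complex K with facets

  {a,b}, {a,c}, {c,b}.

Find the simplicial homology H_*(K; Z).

H_0 ≅ Z,  H_1 ≅ Z.

Take the total order a < b < c on the vertex set. Then K (dimension 1) consists of the simplices:

  0-simplices (3): a, b, c
  1-simplices (3): ab, ac, bc

Hence C_0 ≅ Z^3, C_1 ≅ Z^3.

Boundary ∂_1: C_1 → C_0 sends each edge [p,q] (with p < q) to q − p. For instance
  ∂bc = c − b.
This gives a 3×3 integer matrix of rank 2; reducing to Smith normal form yields diagonal entries (1,1).

Computing H_k = (kernel of ∂_k) / (image of ∂_{k+1}):

  H_0: rank C_0 − rank ∂_1 = 3 − 2 = 1, and the invariant factors of ∂_1 are all 1, so H_0 ≅ Z.
  H_1: rank ker ∂_1 − rank ∂_2 = (3 − 2) − 0 = 1, and there is no ∂_2, so H_1 ≅ Z.

(K is a triangulation of the circle S^1.)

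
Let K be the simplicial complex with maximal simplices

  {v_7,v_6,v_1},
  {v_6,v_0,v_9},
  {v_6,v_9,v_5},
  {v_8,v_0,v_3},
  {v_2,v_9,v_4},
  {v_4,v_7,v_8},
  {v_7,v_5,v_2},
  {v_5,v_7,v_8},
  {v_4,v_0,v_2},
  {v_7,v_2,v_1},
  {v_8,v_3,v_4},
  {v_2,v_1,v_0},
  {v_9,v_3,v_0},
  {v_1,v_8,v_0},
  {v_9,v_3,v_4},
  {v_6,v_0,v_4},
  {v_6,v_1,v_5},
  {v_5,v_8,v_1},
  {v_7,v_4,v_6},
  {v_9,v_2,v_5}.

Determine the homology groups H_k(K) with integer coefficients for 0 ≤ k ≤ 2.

We work with the vertex ordering v_0 < v_1 < v_2 < v_3 < v_4 < v_5 < v_6 < v_7 < v_8 < v_9. The simplices of K, each written with vertices in increasing order, are:

  0-simplices (10): [v_0], [v_1], [v_2], [v_3], [v_4], [v_5], [v_6], [v_7], [v_8], [v_9]
  1-simplices (30): (30 of them)
  2-simplices (20): (20 of them)

so the chain groups are C_0 ≅ Z^10, C_1 ≅ Z^30, C_2 ≅ Z^20.

∂_1: C_1 → C_0 maps an edge to its endpoints' difference, ∂[p,q] = q − p.
This gives a 10×30 integer matrix of rank 9; reducing to Smith normal form yields diagonal entries (1,1,1,1,1,1,1,1,1).

Boundary ∂_2: C_2 → C_1 maps a triangle to the signed sum of its edges. For instance
  ∂[v_0,v_1,v_2] = [v_1,v_2] − [v_0,v_2] + [v_0,v_1],
  ∂[v_1,v_5,v_8] = [v_5,v_8] − [v_1,v_8] + [v_1,v_5].
As a 30×20 matrix over Z this has rank 20, with invariant factors (1,1,1,1,1,1,1,1,1,1,1,1,1,1,1,1,1,1,1,2).

Now H_k = ker ∂_k / im ∂_{k+1}, so:

  H_0: rank C_0 − rank ∂_1 = 10 − 9 = 1, and the invariant factors of ∂_1 are all 1, so H_0 ≅ Z.
  H_1: rank ker ∂_1 − rank ∂_2 = (30 − 9) − 20 = 1, and ∂_2 has invariant factor 2 > 1, so H_1 ≅ Z ⊕ Z_2.
  H_2: rank ker ∂_2 − rank ∂_3 = (20 − 20) − 0 = 0, and there is no ∂_3, so H_2 ≅ 0.

(K is a triangulation of the Klein bottle.)

H_0 = Z,  H_1 = Z ⊕ Z_2,  H_2 = 0.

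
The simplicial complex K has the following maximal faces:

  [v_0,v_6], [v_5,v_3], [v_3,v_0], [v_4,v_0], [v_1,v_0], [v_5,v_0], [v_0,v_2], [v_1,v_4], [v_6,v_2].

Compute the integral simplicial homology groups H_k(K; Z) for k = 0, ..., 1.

H_0 = Z,  H_1 = Z^3.

We work with the vertex ordering v_0 < v_1 < v_2 < v_3 < v_4 < v_5 < v_6. The simplices of K, each written with vertices in increasing order, are:

  0-simplices (7): [v_0], [v_1], [v_2], [v_3], [v_4], [v_5], [v_6]
  1-simplices (9): [v_0,v_1], [v_0,v_2], [v_0,v_3], [v_0,v_4], [v_0,v_5], [v_0,v_6], [v_1,v_4], [v_2,v_6], [v_3,v_5]

Hence C_0 ≅ Z^7, C_1 ≅ Z^9.

The boundary map ∂_1: C_1 → C_0 maps an edge to its endpoints' difference, ∂[p,q] = q − p.
The resulting 7×9 matrix has rank 6, and its Smith normal form has invariant factors (1,1,1,1,1,1).

Computing H_k = (kernel of ∂_k) / (image of ∂_{k+1}):

  H_0: rank C_0 − rank ∂_1 = 7 − 6 = 1, and the invariant factors of ∂_1 are all 1, so H_0 = Z.
  H_1: rank ker ∂_1 − rank ∂_2 = (9 − 6) − 0 = 3, and there is no ∂_2, so H_1 = Z^3.

As a check, the Euler characteristic is 7 − 9 = -2, which agrees with 1 − 3 = -2.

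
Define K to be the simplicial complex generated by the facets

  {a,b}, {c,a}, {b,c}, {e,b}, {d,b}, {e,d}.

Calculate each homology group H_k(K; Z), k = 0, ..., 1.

K has 5 vertices, 6 edges.
rank ∂_0 = 0, rank ∂_1 = 4 ⇒ b_0 = 5 − 0 − 4 = 1; all invariant factors of ∂_1 are 1 so no torsion. So H_0 = Z.
rank ∂_1 = 4, rank ∂_2 = 0 ⇒ b_1 = 6 − 4 − 0 = 2. So H_1 = Z^2.

H_0 = Z,  H_1 = Z^2.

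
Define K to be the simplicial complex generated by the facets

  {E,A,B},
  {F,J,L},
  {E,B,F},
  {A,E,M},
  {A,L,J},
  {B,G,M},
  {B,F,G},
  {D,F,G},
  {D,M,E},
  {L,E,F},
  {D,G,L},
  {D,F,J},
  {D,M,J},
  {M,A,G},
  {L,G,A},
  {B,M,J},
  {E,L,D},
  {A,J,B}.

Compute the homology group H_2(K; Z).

Order the vertices as A < B < D < E < F < G < J < L < M. Listing each simplex with vertices in this order, K has dimension 2 with simplices:

  0-simplices (9): A, B, D, E, F, G, J, L, M
  1-simplices (27): AB, AE, AG, AJ, AL, AM, BE, BF, BG, BJ, BM, DE, DF, DG, DJ, DL, DM, EF, EL, EM, FG, FJ, FL, GL, GM, JL, JM
  2-simplices (18): ABE, ABJ, AEM, AGL, AGM, AJL, BEF, BFG, BGM, BJM, DEL, DEM, DFG, DFJ, DGL, DJM, EFL, FJL

giving chain groups C_0 ≅ Z^9, C_1 ≅ Z^27, C_2 ≅ Z^18.

The boundary map ∂_1: C_1 → C_0 is given by ∂[p,q] = [q] − [p]. For instance
  ∂DM = M − D.
This gives a 9×27 integer matrix of rank 8; reducing to Smith normal form yields diagonal entries (1,1,1,1,1,1,1,1).

∂_2: C_2 → C_1 sends each 2-simplex [p,q,r] to [q,r] − [p,r] + [p,q]. For instance
  ∂AGL = GL − AL + AG,
  ∂FJL = JL − FL + FJ.
This gives a 27×18 integer matrix of rank 18; reducing to Smith normal form yields diagonal entries (1,1,1,1,1,1,1,1,1,1,1,1,1,1,1,1,1,2).

Now H_k = ker ∂_k / im ∂_{k+1}, so:

  H_2: rank ker ∂_2 − rank ∂_3 = (18 − 18) − 0 = 0, and there is no ∂_3, so H_2 ≅ 0.

H_2 ≅ 0.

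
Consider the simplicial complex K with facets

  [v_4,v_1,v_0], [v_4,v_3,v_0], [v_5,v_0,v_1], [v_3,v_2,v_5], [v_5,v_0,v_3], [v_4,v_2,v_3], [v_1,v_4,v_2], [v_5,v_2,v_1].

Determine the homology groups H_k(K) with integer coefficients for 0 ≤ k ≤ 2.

K has 6 vertices, 12 edges, 8 triangles.
rank ∂_0 = 0, rank ∂_1 = 5 ⇒ b_0 = 6 − 0 − 5 = 1; all invariant factors of ∂_1 are 1 so no torsion. So H_0 = Z.
rank ∂_1 = 5, rank ∂_2 = 7 ⇒ b_1 = 12 − 5 − 7 = 0; all invariant factors of ∂_2 are 1 so no torsion. So H_1 = 0.
rank ∂_2 = 7, rank ∂_3 = 0 ⇒ b_2 = 8 − 7 − 0 = 1. So H_2 = Z.

H_0 ≅ Z,  H_1 = 0,  H_2 ≅ Z.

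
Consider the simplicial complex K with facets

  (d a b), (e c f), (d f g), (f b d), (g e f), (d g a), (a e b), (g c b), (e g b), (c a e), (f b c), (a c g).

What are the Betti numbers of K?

b_0 = 1, b_1 = 0, b_2 = 0.

K has 7 vertices, 18 edges, 12 triangles.
rank ∂_0 = 0, rank ∂_1 = 6 ⇒ b_0 = 7 − 0 − 6 = 1; all invariant factors of ∂_1 are 1 so no torsion. So H_0 ≅ Z.
rank ∂_1 = 6, rank ∂_2 = 12 ⇒ b_1 = 18 − 6 − 12 = 0; ∂_2 has invariant factor(s) [2] giving torsion. So H_1 ≅ Z/2Z.
rank ∂_2 = 12, rank ∂_3 = 0 ⇒ b_2 = 12 − 12 − 0 = 0. So H_2 ≅ 0.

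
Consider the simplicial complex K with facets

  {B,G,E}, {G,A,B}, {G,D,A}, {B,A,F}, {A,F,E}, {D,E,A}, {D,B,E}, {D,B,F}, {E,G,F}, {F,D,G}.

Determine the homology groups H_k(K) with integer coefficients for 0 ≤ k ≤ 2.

H_0 ≅ Z,  H_1 ≅ Z/2Z,  H_2 = 0.

Take the total order A < B < D < E < F < G on the vertex set. Then K (dimension 2) consists of the simplices:

  0-simplices (6): A, B, D, E, F, G
  1-simplices (15): AB, AD, AE, AF, AG, BD, BE, BF, BG, DE, DF, DG, EF, EG, FG
  2-simplices (10): ABF, ABG, ADE, ADG, AEF, BDE, BDF, BEG, DFG, EFG

giving chain groups C_0 ≅ Z^6, C_1 ≅ Z^15, C_2 ≅ Z^10.

The boundary map ∂_1: C_1 → C_0 is given by ∂[p,q] = [q] − [p].
As a 6×15 matrix over Z this has rank 5, with invariant factors (1,1,1,1,1).

∂_2: C_2 → C_1 acts by ∂[p,q,r] = [q,r] − [p,r] + [p,q]. For instance
  ∂BEG = EG − BG + BE,
  ∂ABG = BG − AG + AB.
As a 15×10 matrix over Z this has rank 10, with invariant factors (1,1,1,1,1,1,1,1,1,2).

Reading off H_k = ker ∂_k / im ∂_{k+1}:

  H_0: rank C_0 − rank ∂_1 = 6 − 5 = 1, and the invariant factors of ∂_1 are all 1, so H_0 = Z.
  H_1: rank ker ∂_1 − rank ∂_2 = (15 − 5) − 10 = 0, and ∂_2 has invariant factor 2 > 1, so H_1 = Z/2Z.
  H_2: rank ker ∂_2 − rank ∂_3 = (10 − 10) − 0 = 0, and there is no ∂_3, so H_2 = 0.

As a check, the Euler characteristic is 6 − 15 + 10 = 1, which agrees with 1 − 0 + 0 = 1.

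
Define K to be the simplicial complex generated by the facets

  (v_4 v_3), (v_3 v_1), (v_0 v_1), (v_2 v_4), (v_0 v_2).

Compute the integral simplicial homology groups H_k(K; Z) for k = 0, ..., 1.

Order the vertices as v_0 < v_1 < v_2 < v_3 < v_4. Listing each simplex with vertices in this order, K has dimension 1 with simplices:

  0-simplices (5): [v_0], [v_1], [v_2], [v_3], [v_4]
  1-simplices (5): [v_0,v_1], [v_0,v_2], [v_1,v_3], [v_2,v_4], [v_3,v_4]

Hence C_0 ≅ Z^5, C_1 ≅ Z^5.

The boundary map ∂_1: C_1 → C_0 maps an edge to its endpoints' difference, ∂[p,q] = q − p. For instance
  ∂[v_0,v_2] = [v_2] − [v_0].
The 5×5 boundary matrix has rank 4 and Smith normal form diag(1,1,1,1).

Reading off H_k = ker ∂_k / im ∂_{k+1}:

  H_0: rank C_0 − rank ∂_1 = 5 − 4 = 1, and the invariant factors of ∂_1 are all 1, so H_0 = Z.
  H_1: rank ker ∂_1 − rank ∂_2 = (5 − 4) − 0 = 1, and there is no ∂_2, so H_1 = Z.

As a check, the Euler characteristic is 5 − 5 = 0, which agrees with 1 − 1 = 0.

H_0 ≅ Z,  H_1 ≅ Z.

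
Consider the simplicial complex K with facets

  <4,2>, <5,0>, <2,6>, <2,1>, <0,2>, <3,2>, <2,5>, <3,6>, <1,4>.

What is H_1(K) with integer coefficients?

H_1 = Z^3.

Order the vertices as 0 < 1 < 2 < 3 < 4 < 5 < 6. Listing each simplex with vertices in this order, K has dimension 1 with simplices:

  0-simplices (7): [0], [1], [2], [3], [4], [5], [6]
  1-simplices (9): [0,2], [0,5], [1,2], [1,4], [2,3], [2,4], [2,5], [2,6], [3,6]

so the chain groups are C_0 ≅ Z^7, C_1 ≅ Z^9.

The boundary map ∂_1: C_1 → C_0 maps an edge to its endpoints' difference, ∂[p,q] = q − p.
The 7×9 boundary matrix has rank 6 and Smith normal form diag(1,1,1,1,1,1).

Now H_k = ker ∂_k / im ∂_{k+1}, so:

  H_1: rank ker ∂_1 − rank ∂_2 = (9 − 6) − 0 = 3, and there is no ∂_2, so H_1 ≅ Z^3.

(K is a triangulation of a wedge of 3 circles.)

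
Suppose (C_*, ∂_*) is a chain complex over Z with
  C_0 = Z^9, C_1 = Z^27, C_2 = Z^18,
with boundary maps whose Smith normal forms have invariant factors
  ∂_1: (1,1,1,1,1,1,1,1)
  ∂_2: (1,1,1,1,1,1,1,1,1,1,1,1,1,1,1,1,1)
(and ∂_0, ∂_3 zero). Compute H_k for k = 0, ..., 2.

H_0 ≅ Z,  H_1 ≅ Z^2,  H_2 ≅ Z.

H_0: b_0 = 9 − 0 − 8 = 1; torsion from ∂_1 factors > 1: none. So H_0 ≅ Z.
H_1: b_1 = 27 − 8 − 17 = 2; torsion from ∂_2 factors > 1: none. So H_1 ≅ Z^2.
H_2: b_2 = 18 − 17 − 0 = 1; torsion from ∂_3 factors > 1: none. So H_2 ≅ Z.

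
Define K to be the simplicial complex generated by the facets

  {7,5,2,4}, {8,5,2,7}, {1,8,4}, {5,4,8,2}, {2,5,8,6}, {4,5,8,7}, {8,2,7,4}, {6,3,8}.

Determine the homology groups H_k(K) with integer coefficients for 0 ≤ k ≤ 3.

Take the total order 1 < 2 < 3 < 4 < 5 < 6 < 7 < 8 on the vertex set. Then K (dimension 3) consists of the simplices:

  0-simplices (8): [1], [2], [3], [4], [5], [6], [7], [8]
  1-simplices (17): [1,4], [1,8], [2,4], [2,5], [2,6], [2,7], [2,8], [3,6], [3,8], [4,5], [4,7], [4,8], [5,6], [5,7], [5,8], [6,8], [7,8]
  2-simplices (15): [1,4,8], [2,4,5], [2,4,7], [2,4,8], [2,5,6], [2,5,7], [2,5,8], [2,6,8], [2,7,8], [3,6,8], [4,5,7], [4,5,8], [4,7,8], [5,6,8], [5,7,8]
  3-simplices (6): [2,4,5,7], [2,4,5,8], [2,4,7,8], [2,5,6,8], [2,5,7,8], [4,5,7,8]

Hence C_0 ≅ Z^8, C_1 ≅ Z^17, C_2 ≅ Z^15, C_3 ≅ Z^6.

The boundary map ∂_1: C_1 → C_0 sends each edge [p,q] (with p < q) to q − p. For instance
  ∂[2,5] = [5] − [2].
As a 8×17 matrix over Z this has rank 7, with invariant factors (1,1,1,1,1,1,1).

The boundary map ∂_2: C_2 → C_1 acts by ∂[p,q,r] = [q,r] − [p,r] + [p,q]. For instance
  ∂[4,5,7] = [5,7] − [4,7] + [4,5],
  ∂[5,7,8] = [7,8] − [5,8] + [5,7].
The resulting 17×15 matrix has rank 10, and its Smith normal form has invariant factors (1,1,1,1,1,1,1,1,1,1).

The boundary map ∂_3: C_3 → C_2 sends each 3-simplex σ to the alternating sum Σ_i (−1)^i (σ with its i-th vertex removed). For instance
  ∂[4,5,7,8] = [5,7,8] − [4,7,8] + [4,5,8] − [4,5,7],
  ∂[2,4,5,7] = [4,5,7] − [2,5,7] + [2,4,7] − [2,4,5].
The 15×6 boundary matrix has rank 5 and Smith normal form diag(1,1,1,1,1).

Computing H_k = (kernel of ∂_k) / (image of ∂_{k+1}):

  H_0: rank C_0 − rank ∂_1 = 8 − 7 = 1, and the invariant factors of ∂_1 are all 1, so H_0 = Z.
  H_1: rank ker ∂_1 − rank ∂_2 = (17 − 7) − 10 = 0, and the invariant factors of ∂_2 are all 1, so H_1 = 0.
  H_2: rank ker ∂_2 − rank ∂_3 = (15 − 10) − 5 = 0, and the invariant factors of ∂_3 are all 1, so H_2 = 0.
  H_3: rank ker ∂_3 − rank ∂_4 = (6 − 5) − 0 = 1, and there is no ∂_4, so H_3 = Z.

H_0 ≅ Z,  H_1 = 0,  H_2 = 0,  H_3 ≅ Z.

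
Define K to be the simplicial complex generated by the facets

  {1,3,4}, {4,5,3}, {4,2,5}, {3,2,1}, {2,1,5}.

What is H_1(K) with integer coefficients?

H_1 = Z.

Order the vertices as 1 < 2 < 3 < 4 < 5. Listing each simplex with vertices in this order, K has dimension 2 with simplices:

  0-simplices (5): [1], [2], [3], [4], [5]
  1-simplices (10): [1,2], [1,3], [1,4], [1,5], [2,3], [2,4], [2,5], [3,4], [3,5], [4,5]
  2-simplices (5): [1,2,3], [1,2,5], [1,3,4], [2,4,5], [3,4,5]

so the chain groups are C_0 ≅ Z^5, C_1 ≅ Z^10, C_2 ≅ Z^5.

∂_1: C_1 → C_0 is given by ∂[p,q] = [q] − [p]. For instance
  ∂[3,5] = [5] − [3].
The 5×10 boundary matrix has rank 4 and Smith normal form diag(1,1,1,1).

Boundary ∂_2: C_2 → C_1 acts by ∂[p,q,r] = [q,r] − [p,r] + [p,q]. For instance
  ∂[1,2,5] = [2,5] − [1,5] + [1,2],
  ∂[2,4,5] = [4,5] − [2,5] + [2,4].
As a 10×5 matrix over Z this has rank 5, with invariant factors (1,1,1,1,1).

Computing H_k = (kernel of ∂_k) / (image of ∂_{k+1}):

  H_1: rank ker ∂_1 − rank ∂_2 = (10 − 4) − 5 = 1, and the invariant factors of ∂_2 are all 1, so H_1 = Z.

(K is a triangulation of the Möbius band.)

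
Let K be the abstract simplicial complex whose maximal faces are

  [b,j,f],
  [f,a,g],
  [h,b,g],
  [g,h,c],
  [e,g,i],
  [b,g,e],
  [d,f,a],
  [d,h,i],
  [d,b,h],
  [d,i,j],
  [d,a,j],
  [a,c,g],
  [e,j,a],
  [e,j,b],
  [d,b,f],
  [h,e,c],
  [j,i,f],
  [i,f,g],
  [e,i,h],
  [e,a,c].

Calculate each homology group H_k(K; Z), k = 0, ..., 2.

Fix the vertex order a < b < c < d < e < f < g < h < i < j and write every simplex with vertices in increasing order. Then dim K = 2 and the simplices of K are:

  0-simplices (10): a, b, c, d, e, f, g, h, i, j
  1-simplices (30): ac, ad, ae, af, ag, aj, bd, be, bf, bg, bh, bj, ce, cg, ch, df, dh, di, dj, eg, eh, ei, ej, fg, fi, fj, gh, gi, hi, ij
  2-simplices (20): ace, acg, adf, adj, aej, afg, bdf, bdh, beg, bej, bfj, bgh, ceh, cgh, dhi, dij, egi, ehi, fgi, fij

so the chain groups are C_0 ≅ Z^10, C_1 ≅ Z^30, C_2 ≅ Z^20.

Boundary ∂_1: C_1 → C_0 is given by ∂[p,q] = [q] − [p].
The resulting 10×30 matrix has rank 9, and its Smith normal form has invariant factors (1,1,1,1,1,1,1,1,1).

∂_2: C_2 → C_1 sends each 2-simplex [p,q,r] to [q,r] − [p,r] + [p,q]. For instance
  ∂ceh = eh − ch + ce,
  ∂beg = eg − bg + be.
This gives a 30×20 integer matrix of rank 20; reducing to Smith normal form yields diagonal entries (1,1,1,1,1,1,1,1,1,1,1,1,1,1,1,1,1,1,1,2).

Computing H_k = (kernel of ∂_k) / (image of ∂_{k+1}):

  H_0: rank C_0 − rank ∂_1 = 10 − 9 = 1, and the invariant factors of ∂_1 are all 1, so H_0 = Z.
  H_1: rank ker ∂_1 − rank ∂_2 = (30 − 9) − 20 = 1, and ∂_2 has invariant factor 2 > 1, so H_1 = Z × Z/2.
  H_2: rank ker ∂_2 − rank ∂_3 = (20 − 20) − 0 = 0, and there is no ∂_3, so H_2 = 0.

H_0 ≅ Z,  H_1 ≅ Z × Z/2,  H_2 = 0.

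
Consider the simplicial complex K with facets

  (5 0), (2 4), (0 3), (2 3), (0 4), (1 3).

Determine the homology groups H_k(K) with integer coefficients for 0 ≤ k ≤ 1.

H_0 ≅ Z,  H_1 ≅ Z.

Fix the vertex order 0 < 1 < 2 < 3 < 4 < 5 and write every simplex with vertices in increasing order. Then dim K = 1 and the simplices of K are:

  0-simplices (6): [0], [1], [2], [3], [4], [5]
  1-simplices (6): [0,3], [0,4], [0,5], [1,3], [2,3], [2,4]

Hence C_0 ≅ Z^6, C_1 ≅ Z^6.

Boundary ∂_1: C_1 → C_0 sends each edge [p,q] (with p < q) to q − p. For instance
  ∂[1,3] = [3] − [1].
This gives a 6×6 integer matrix of rank 5; reducing to Smith normal form yields diagonal entries (1,1,1,1,1).

From H_k ≅ ker(∂_k) / im(∂_{k+1}) we obtain:

  H_0: rank C_0 − rank ∂_1 = 6 − 5 = 1, and the invariant factors of ∂_1 are all 1, so H_0 ≅ Z.
  H_1: rank ker ∂_1 − rank ∂_2 = (6 − 5) − 0 = 1, and there is no ∂_2, so H_1 ≅ Z.

As a check, the Euler characteristic is 6 − 6 = 0, which agrees with 1 − 1 = 0.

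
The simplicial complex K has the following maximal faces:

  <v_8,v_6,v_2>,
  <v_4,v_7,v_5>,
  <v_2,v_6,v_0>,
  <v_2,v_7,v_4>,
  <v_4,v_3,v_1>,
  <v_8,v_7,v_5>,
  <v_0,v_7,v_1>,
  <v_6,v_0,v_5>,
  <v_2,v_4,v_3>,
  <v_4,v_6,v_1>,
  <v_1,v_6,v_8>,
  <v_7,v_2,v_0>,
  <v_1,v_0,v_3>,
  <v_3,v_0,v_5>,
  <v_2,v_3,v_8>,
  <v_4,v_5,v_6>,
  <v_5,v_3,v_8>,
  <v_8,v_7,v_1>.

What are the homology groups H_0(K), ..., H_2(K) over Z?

H_0 ≅ Z,  H_1 ≅ Z^2,  H_2 ≅ Z.

Fix the vertex order v_0 < v_1 < v_2 < v_3 < v_4 < v_5 < v_6 < v_7 < v_8 and write every simplex with vertices in increasing order. Then dim K = 2 and the simplices of K are:

  0-simplices (9): [v_0], [v_1], [v_2], [v_3], [v_4], [v_5], [v_6], [v_7], [v_8]
  1-simplices (27): (27 of them)
  2-simplices (18): (18 of them)

so the chain groups are C_0 ≅ Z^9, C_1 ≅ Z^27, C_2 ≅ Z^18.

The boundary map ∂_1: C_1 → C_0 is given by ∂[p,q] = [q] − [p]. For instance
  ∂[v_1,v_6] = [v_6] − [v_1].
The 9×27 boundary matrix has rank 8 and Smith normal form diag(1,1,1,1,1,1,1,1).

Boundary ∂_2: C_2 → C_1 acts by ∂[p,q,r] = [q,r] − [p,r] + [p,q]. For instance
  ∂[v_2,v_6,v_8] = [v_6,v_8] − [v_2,v_8] + [v_2,v_6],
  ∂[v_2,v_3,v_4] = [v_3,v_4] − [v_2,v_4] + [v_2,v_3].
As a 27×18 matrix over Z this has rank 17, with invariant factors (1,1,1,1,1,1,1,1,1,1,1,1,1,1,1,1,1).

From H_k ≅ ker(∂_k) / im(∂_{k+1}) we obtain:

  H_0: rank C_0 − rank ∂_1 = 9 − 8 = 1, and the invariant factors of ∂_1 are all 1, so H_0 ≅ Z.
  H_1: rank ker ∂_1 − rank ∂_2 = (27 − 8) − 17 = 2, and the invariant factors of ∂_2 are all 1, so H_1 ≅ Z^2.
  H_2: rank ker ∂_2 − rank ∂_3 = (18 − 17) − 0 = 1, and there is no ∂_3, so H_2 ≅ Z.

As a check, the Euler characteristic is 9 − 27 + 18 = 0, which agrees with 1 − 2 + 1 = 0.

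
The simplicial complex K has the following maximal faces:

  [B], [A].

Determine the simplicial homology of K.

H_0 = Z^2.

Fix the vertex order A < B and write every simplex with vertices in increasing order. Then dim K = 0 and the simplices of K are:

  0-simplices (2): A, B

giving chain groups C_0 ≅ Z^2.

Computing H_k = (kernel of ∂_k) / (image of ∂_{k+1}):

  H_0: rank C_0 − rank ∂_1 = 2 − 0 = 2, and there is no ∂_1, so H_0 = Z^2.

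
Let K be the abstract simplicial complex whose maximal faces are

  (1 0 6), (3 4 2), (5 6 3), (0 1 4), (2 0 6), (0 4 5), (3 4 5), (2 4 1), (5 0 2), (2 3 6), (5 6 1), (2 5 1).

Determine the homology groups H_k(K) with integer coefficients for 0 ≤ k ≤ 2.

H_0 = Z,  H_1 = Z/2Z,  H_2 = 0.

Fix the vertex order 0 < 1 < 2 < 3 < 4 < 5 < 6 and write every simplex with vertices in increasing order. Then dim K = 2 and the simplices of K are:

  0-simplices (7): [0], [1], [2], [3], [4], [5], [6]
  1-simplices (18): [0,1], [0,2], [0,4], [0,5], [0,6], [1,2], [1,4], [1,5], [1,6], [2,3], [2,4], [2,5], [2,6], [3,4], [3,5], [3,6], [4,5], [5,6]
  2-simplices (12): [0,1,4], [0,1,6], [0,2,5], [0,2,6], [0,4,5], [1,2,4], [1,2,5], [1,5,6], [2,3,4], [2,3,6], [3,4,5], [3,5,6]

Hence C_0 ≅ Z^7, C_1 ≅ Z^18, C_2 ≅ Z^12.

Boundary ∂_1: C_1 → C_0 maps an edge to its endpoints' difference, ∂[p,q] = q − p.
The resulting 7×18 matrix has rank 6, and its Smith normal form has invariant factors (1,1,1,1,1,1).

The boundary map ∂_2: C_2 → C_1 maps a triangle to the signed sum of its edges. For instance
  ∂[3,5,6] = [5,6] − [3,6] + [3,5],
  ∂[2,3,6] = [3,6] − [2,6] + [2,3].
This gives a 18×12 integer matrix of rank 12; reducing to Smith normal form yields diagonal entries (1,1,1,1,1,1,1,1,1,1,1,2).

From H_k ≅ ker(∂_k) / im(∂_{k+1}) we obtain:

  H_0: rank C_0 − rank ∂_1 = 7 − 6 = 1, and the invariant factors of ∂_1 are all 1, so H_0 = Z.
  H_1: rank ker ∂_1 − rank ∂_2 = (18 − 6) − 12 = 0, and ∂_2 has invariant factor 2 > 1, so H_1 = Z/2Z.
  H_2: rank ker ∂_2 − rank ∂_3 = (12 − 12) − 0 = 0, and there is no ∂_3, so H_2 = 0.

(K is a triangulation of the real projective plane RP^2.)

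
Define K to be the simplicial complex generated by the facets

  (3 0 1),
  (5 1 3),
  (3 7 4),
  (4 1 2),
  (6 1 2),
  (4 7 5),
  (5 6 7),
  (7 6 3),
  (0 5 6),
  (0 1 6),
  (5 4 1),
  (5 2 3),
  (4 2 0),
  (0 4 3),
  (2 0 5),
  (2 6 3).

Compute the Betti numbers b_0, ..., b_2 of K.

b_0 = 1, b_1 = 2, b_2 = 1.

Fix the vertex order 0 < 1 < 2 < 3 < 4 < 5 < 6 < 7 and write every simplex with vertices in increasing order. Then dim K = 2 and the simplices of K are:

  0-simplices (8): [0], [1], [2], [3], [4], [5], [6], [7]
  1-simplices (24): (24 of them)
  2-simplices (16): [0,1,3], [0,1,6], [0,2,4], [0,2,5], [0,3,4], [0,5,6], [1,2,4], [1,2,6], [1,3,5], [1,4,5], [2,3,5], [2,3,6], [3,4,7], [3,6,7], [4,5,7], [5,6,7]

Hence C_0 ≅ Z^8, C_1 ≅ Z^24, C_2 ≅ Z^16.

The boundary map ∂_1: C_1 → C_0 sends each edge [p,q] (with p < q) to q − p.
The resulting 8×24 matrix has rank 7, and its Smith normal form has invariant factors (1,1,1,1,1,1,1).

Boundary ∂_2: C_2 → C_1 sends each 2-simplex [p,q,r] to [q,r] − [p,r] + [p,q]. For instance
  ∂[0,1,6] = [1,6] − [0,6] + [0,1],
  ∂[0,1,3] = [1,3] − [0,3] + [0,1].
This gives a 24×16 integer matrix of rank 15; reducing to Smith normal form yields diagonal entries (1,1,1,1,1,1,1,1,1,1,1,1,1,1,1).

Now H_k = ker ∂_k / im ∂_{k+1}, so:

  H_0: rank C_0 − rank ∂_1 = 8 − 7 = 1, and the invariant factors of ∂_1 are all 1, so H_0 = Z.
  H_1: rank ker ∂_1 − rank ∂_2 = (24 − 7) − 15 = 2, and the invariant factors of ∂_2 are all 1, so H_1 = Z^2.
  H_2: rank ker ∂_2 − rank ∂_3 = (16 − 15) − 0 = 1, and there is no ∂_3, so H_2 = Z.

As a check, the Euler characteristic is 8 − 24 + 16 = 0, which agrees with 1 − 2 + 1 = 0.

Hence the Betti numbers are b_0 = 1, b_1 = 2, b_2 = 1.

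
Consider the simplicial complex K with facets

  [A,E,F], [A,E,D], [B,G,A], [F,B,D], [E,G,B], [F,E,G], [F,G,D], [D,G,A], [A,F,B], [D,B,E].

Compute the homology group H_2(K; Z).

H_2 = 0.

Order the vertices as A < B < D < E < F < G. Listing each simplex with vertices in this order, K has dimension 2 with simplices:

  0-simplices (6): A, B, D, E, F, G
  1-simplices (15): AB, AD, AE, AF, AG, BD, BE, BF, BG, DE, DF, DG, EF, EG, FG
  2-simplices (10): ABF, ABG, ADE, ADG, AEF, BDE, BDF, BEG, DFG, EFG

Hence C_0 ≅ Z^6, C_1 ≅ Z^15, C_2 ≅ Z^10.

∂_1: C_1 → C_0 maps an edge to its endpoints' difference, ∂[p,q] = q − p.
The resulting 6×15 matrix has rank 5, and its Smith normal form has invariant factors (1,1,1,1,1).

Boundary ∂_2: C_2 → C_1 acts by ∂[p,q,r] = [q,r] − [p,r] + [p,q]. For instance
  ∂BEG = EG − BG + BE,
  ∂BDF = DF − BF + BD.
The resulting 15×10 matrix has rank 10, and its Smith normal form has invariant factors (1,1,1,1,1,1,1,1,1,2).

Computing H_k = (kernel of ∂_k) / (image of ∂_{k+1}):

  H_2: rank ker ∂_2 − rank ∂_3 = (10 − 10) − 0 = 0, and there is no ∂_3, so H_2 = 0.

(K is a triangulation of the real projective plane RP^2.)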